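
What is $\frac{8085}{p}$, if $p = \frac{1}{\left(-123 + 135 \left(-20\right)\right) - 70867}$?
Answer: $-595783650$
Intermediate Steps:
$p = - \frac{1}{73690}$ ($p = \frac{1}{\left(-123 - 2700\right) - 70867} = \frac{1}{-2823 - 70867} = \frac{1}{-73690} = - \frac{1}{73690} \approx -1.357 \cdot 10^{-5}$)
$\frac{8085}{p} = \frac{8085}{- \frac{1}{73690}} = 8085 \left(-73690\right) = -595783650$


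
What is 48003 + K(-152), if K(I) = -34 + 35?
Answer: 48004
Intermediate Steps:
K(I) = 1
48003 + K(-152) = 48003 + 1 = 48004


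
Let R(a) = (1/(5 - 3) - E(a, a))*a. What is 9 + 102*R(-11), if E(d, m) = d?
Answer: -12894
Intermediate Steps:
R(a) = a*(½ - a) (R(a) = (1/(5 - 3) - a)*a = (1/2 - a)*a = (½ - a)*a = a*(½ - a))
9 + 102*R(-11) = 9 + 102*(-11*(½ - 1*(-11))) = 9 + 102*(-11*(½ + 11)) = 9 + 102*(-11*23/2) = 9 + 102*(-253/2) = 9 - 12903 = -12894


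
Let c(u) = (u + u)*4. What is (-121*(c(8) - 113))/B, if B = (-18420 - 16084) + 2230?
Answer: -539/2934 ≈ -0.18371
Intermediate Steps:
c(u) = 8*u (c(u) = (2*u)*4 = 8*u)
B = -32274 (B = -34504 + 2230 = -32274)
(-121*(c(8) - 113))/B = -121*(8*8 - 113)/(-32274) = -121*(64 - 113)*(-1/32274) = -121*(-49)*(-1/32274) = 5929*(-1/32274) = -539/2934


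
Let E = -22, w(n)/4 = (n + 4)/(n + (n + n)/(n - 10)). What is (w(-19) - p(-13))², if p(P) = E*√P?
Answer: -183647972/29241 + 25520*I*√13/171 ≈ -6280.5 + 538.09*I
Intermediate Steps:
w(n) = 4*(4 + n)/(n + 2*n/(-10 + n)) (w(n) = 4*((n + 4)/(n + (n + n)/(n - 10))) = 4*((4 + n)/(n + (2*n)/(-10 + n))) = 4*((4 + n)/(n + 2*n/(-10 + n))) = 4*(4 + n)/(n + 2*n/(-10 + n)))
p(P) = -22*√P
(w(-19) - p(-13))² = (4*(-40 + (-19)² - 6*(-19))/(-19*(-8 - 19)) - (-22)*√(-13))² = (4*(-1/19)*(-40 + 361 + 114)/(-27) - (-22)*I*√13)² = (4*(-1/19)*(-1/27)*435 - (-22)*I*√13)² = (580/171 + 22*I*√13)²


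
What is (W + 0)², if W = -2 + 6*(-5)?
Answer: 1024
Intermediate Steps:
W = -32 (W = -2 - 30 = -32)
(W + 0)² = (-32 + 0)² = (-32)² = 1024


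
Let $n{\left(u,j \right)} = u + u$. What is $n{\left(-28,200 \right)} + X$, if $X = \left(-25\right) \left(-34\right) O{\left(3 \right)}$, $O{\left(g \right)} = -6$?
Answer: $-5156$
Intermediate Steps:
$n{\left(u,j \right)} = 2 u$
$X = -5100$ ($X = \left(-25\right) \left(-34\right) \left(-6\right) = 850 \left(-6\right) = -5100$)
$n{\left(-28,200 \right)} + X = 2 \left(-28\right) - 5100 = -56 - 5100 = -5156$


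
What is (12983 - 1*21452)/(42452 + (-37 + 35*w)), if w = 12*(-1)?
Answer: -8469/41995 ≈ -0.20167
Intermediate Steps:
w = -12
(12983 - 1*21452)/(42452 + (-37 + 35*w)) = (12983 - 1*21452)/(42452 + (-37 + 35*(-12))) = (12983 - 21452)/(42452 + (-37 - 420)) = -8469/(42452 - 457) = -8469/41995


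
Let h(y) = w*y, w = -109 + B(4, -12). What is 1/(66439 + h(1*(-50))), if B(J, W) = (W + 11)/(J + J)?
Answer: 4/287581 ≈ 1.3909e-5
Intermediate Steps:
B(J, W) = (11 + W)/(2*J) (B(J, W) = (11 + W)/((2*J)) = (11 + W)*(1/(2*J)) = (11 + W)/(2*J))
w = -873/8 (w = -109 + (½)*(11 - 12)/4 = -109 + (½)*(¼)*(-1) = -109 - ⅛ = -873/8 ≈ -109.13)
h(y) = -873*y/8
1/(66439 + h(1*(-50))) = 1/(66439 - 873*(-50)/8) = 1/(66439 - 873/8*(-50)) = 1/(66439 + 21825/4) = 1/(287581/4) = 4/287581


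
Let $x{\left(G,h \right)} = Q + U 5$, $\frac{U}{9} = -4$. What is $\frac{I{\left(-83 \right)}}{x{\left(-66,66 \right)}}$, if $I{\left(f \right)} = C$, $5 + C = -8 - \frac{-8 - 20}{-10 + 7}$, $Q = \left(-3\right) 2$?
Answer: $\frac{67}{558} \approx 0.12007$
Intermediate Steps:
$U = -36$ ($U = 9 \left(-4\right) = -36$)
$Q = -6$
$C = - \frac{67}{3}$ ($C = -5 - \left(8 + \frac{-8 - 20}{-10 + 7}\right) = -5 - \left(8 - \frac{28}{-3}\right) = -5 - \left(8 - - \frac{28}{3}\right) = -5 - \frac{52}{3} = - \frac{67}{3} \approx -22.333$)
$x{\left(G,h \right)} = -186$ ($x{\left(G,h \right)} = -6 - 180 = -186$)
$I{\left(f \right)} = - \frac{67}{3}$
$\frac{I{\left(-83 \right)}}{x{\left(-66,66 \right)}} = - \frac{67}{3 \left(-186\right)} = \left(- \frac{67}{3}\right) \left(- \frac{1}{186}\right) = \frac{67}{558}$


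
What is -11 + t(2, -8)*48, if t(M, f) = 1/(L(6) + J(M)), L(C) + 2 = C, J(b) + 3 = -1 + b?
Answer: 13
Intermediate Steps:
J(b) = -4 + b (J(b) = -3 + (-1 + b) = -4 + b)
L(C) = -2 + C
t(M, f) = 1/M (t(M, f) = 1/((-2 + 6) + (-4 + M)) = 1/(4 + (-4 + M)) = 1/M)
-11 + t(2, -8)*48 = -11 + 48/2 = -11 + (½)*48 = -11 + 24 = 13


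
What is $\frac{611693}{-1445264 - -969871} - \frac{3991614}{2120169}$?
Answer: $- \frac{1064825963473}{335971167139} \approx -3.1694$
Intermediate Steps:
$\frac{611693}{-1445264 - -969871} - \frac{3991614}{2120169} = \frac{611693}{-1445264 + 969871} - \frac{1330538}{706723} = \frac{611693}{-475393} - \frac{1330538}{706723} = 611693 \left(- \frac{1}{475393}\right) - \frac{1330538}{706723} = - \frac{611693}{475393} - \frac{1330538}{706723} = - \frac{1064825963473}{335971167139}$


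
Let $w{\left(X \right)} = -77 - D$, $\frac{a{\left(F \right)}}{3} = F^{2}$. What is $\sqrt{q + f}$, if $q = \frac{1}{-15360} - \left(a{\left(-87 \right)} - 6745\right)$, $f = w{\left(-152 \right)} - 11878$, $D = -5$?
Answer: $\frac{17 i \sqrt{22252335}}{480} \approx 167.07 i$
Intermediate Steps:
$a{\left(F \right)} = 3 F^{2}$
$w{\left(X \right)} = -72$ ($w{\left(X \right)} = -77 - -5 = -77 + 5 = -72$)
$f = -11950$ ($f = -72 - 11878 = -11950$)
$q = - \frac{245176321}{15360}$ ($q = \frac{1}{-15360} - \left(3 \left(-87\right)^{2} - 6745\right) = - \frac{1}{15360} - \left(3 \cdot 7569 - 6745\right) = - \frac{1}{15360} - \left(22707 - 6745\right) = - \frac{1}{15360} - 15962 = - \frac{245176321}{15360} \approx -15962.0$)
$\sqrt{q + f} = \sqrt{- \frac{245176321}{15360} - 11950} = \sqrt{- \frac{428728321}{15360}} = \frac{17 i \sqrt{22252335}}{480}$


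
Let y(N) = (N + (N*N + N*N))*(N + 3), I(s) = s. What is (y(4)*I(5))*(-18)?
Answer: -22680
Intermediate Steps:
y(N) = (3 + N)*(N + 2*N²) (y(N) = (N + (N² + N²))*(3 + N) = (N + 2*N²)*(3 + N) = (3 + N)*(N + 2*N²))
(y(4)*I(5))*(-18) = ((4*(3 + 2*4² + 7*4))*5)*(-18) = ((4*(3 + 2*16 + 28))*5)*(-18) = ((4*(3 + 32 + 28))*5)*(-18) = ((4*63)*5)*(-18) = (252*5)*(-18) = 1260*(-18) = -22680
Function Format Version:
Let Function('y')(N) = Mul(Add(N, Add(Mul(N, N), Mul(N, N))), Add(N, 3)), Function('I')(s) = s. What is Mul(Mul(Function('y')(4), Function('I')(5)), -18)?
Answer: -22680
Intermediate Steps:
Function('y')(N) = Mul(Add(3, N), Add(N, Mul(2, Pow(N, 2)))) (Function('y')(N) = Mul(Add(N, Add(Pow(N, 2), Pow(N, 2))), Add(3, N)) = Mul(Add(N, Mul(2, Pow(N, 2))), Add(3, N)) = Mul(Add(3, N), Add(N, Mul(2, Pow(N, 2)))))
Mul(Mul(Function('y')(4), Function('I')(5)), -18) = Mul(Mul(Mul(4, Add(3, Mul(2, Pow(4, 2)), Mul(7, 4))), 5), -18) = Mul(Mul(Mul(4, Add(3, Mul(2, 16), 28)), 5), -18) = Mul(Mul(Mul(4, Add(3, 32, 28)), 5), -18) = Mul(Mul(Mul(4, 63), 5), -18) = Mul(Mul(252, 5), -18) = Mul(1260, -18) = -22680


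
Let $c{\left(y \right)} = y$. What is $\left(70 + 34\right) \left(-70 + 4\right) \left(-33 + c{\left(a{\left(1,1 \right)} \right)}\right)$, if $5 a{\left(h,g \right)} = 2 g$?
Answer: $\frac{1118832}{5} \approx 2.2377 \cdot 10^{5}$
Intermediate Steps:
$a{\left(h,g \right)} = \frac{2 g}{5}$
$\left(70 + 34\right) \left(-70 + 4\right) \left(-33 + c{\left(a{\left(1,1 \right)} \right)}\right) = \left(70 + 34\right) \left(-70 + 4\right) \left(-33 + \frac{2}{5} \cdot 1\right) = 104 \left(-66\right) \left(-33 + \frac{2}{5}\right) = \left(-6864\right) \left(- \frac{163}{5}\right) = \frac{1118832}{5}$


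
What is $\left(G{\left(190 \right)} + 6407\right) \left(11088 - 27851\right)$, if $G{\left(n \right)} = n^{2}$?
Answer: $-712544841$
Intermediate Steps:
$\left(G{\left(190 \right)} + 6407\right) \left(11088 - 27851\right) = \left(190^{2} + 6407\right) \left(11088 - 27851\right) = \left(36100 + 6407\right) \left(-16763\right) = 42507 \left(-16763\right) = -712544841$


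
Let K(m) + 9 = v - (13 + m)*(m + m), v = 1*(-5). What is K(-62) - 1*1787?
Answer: -7877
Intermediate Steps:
v = -5
K(m) = -14 - 2*m*(13 + m) (K(m) = -9 + (-5 - (13 + m)*(m + m)) = -9 + (-5 - (13 + m)*2*m) = -9 + (-5 - 2*m*(13 + m)) = -14 - 2*m*(13 + m))
K(-62) - 1*1787 = (-14 - 26*(-62) - 2*(-62)²) - 1*1787 = (-14 + 1612 - 2*3844) - 1787 = (-14 + 1612 - 7688) - 1787 = -6090 - 1787 = -7877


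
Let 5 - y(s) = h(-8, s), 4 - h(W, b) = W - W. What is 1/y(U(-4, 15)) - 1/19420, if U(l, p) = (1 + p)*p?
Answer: 19419/19420 ≈ 0.99995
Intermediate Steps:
U(l, p) = p*(1 + p)
h(W, b) = 4 (h(W, b) = 4 - (W - W) = 4 - 1*0 = 4 + 0 = 4)
y(s) = 1 (y(s) = 5 - 1*4 = 5 - 4 = 1)
1/y(U(-4, 15)) - 1/19420 = 1/1 - 1/19420 = 1 - 1*1/19420 = 1 - 1/19420 = 19419/19420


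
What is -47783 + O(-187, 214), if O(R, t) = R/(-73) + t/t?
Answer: -3487899/73 ≈ -47779.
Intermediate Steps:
O(R, t) = 1 - R/73 (O(R, t) = R*(-1/73) + 1 = -R/73 + 1 = 1 - R/73)
-47783 + O(-187, 214) = -47783 + (1 - 1/73*(-187)) = -47783 + (1 + 187/73) = -47783 + 260/73 = -3487899/73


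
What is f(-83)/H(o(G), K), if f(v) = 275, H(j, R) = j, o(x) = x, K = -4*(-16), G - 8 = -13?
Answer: -55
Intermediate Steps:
G = -5 (G = 8 - 13 = -5)
K = 64
f(-83)/H(o(G), K) = 275/(-5) = 275*(-⅕) = -55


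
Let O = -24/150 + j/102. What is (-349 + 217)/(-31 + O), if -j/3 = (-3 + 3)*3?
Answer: 3300/779 ≈ 4.2362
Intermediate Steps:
j = 0 (j = -3*(-3 + 3)*3 = -0*3 = -3*0 = 0)
O = -4/25 (O = -24/150 + 0/102 = -24*1/150 + 0*(1/102) = -4/25 + 0 = -4/25 ≈ -0.16000)
(-349 + 217)/(-31 + O) = (-349 + 217)/(-31 - 4/25) = -132/(-779/25) = -132*(-25/779) = 3300/779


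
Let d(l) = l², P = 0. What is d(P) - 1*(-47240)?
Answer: 47240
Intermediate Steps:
d(P) - 1*(-47240) = 0² - 1*(-47240) = 0 + 47240 = 47240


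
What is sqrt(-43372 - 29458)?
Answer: I*sqrt(72830) ≈ 269.87*I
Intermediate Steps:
sqrt(-43372 - 29458) = sqrt(-72830) = I*sqrt(72830)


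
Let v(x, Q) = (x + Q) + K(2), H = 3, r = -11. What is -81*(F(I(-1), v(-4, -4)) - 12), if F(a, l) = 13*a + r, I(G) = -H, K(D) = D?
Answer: 5022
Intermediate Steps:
I(G) = -3 (I(G) = -1*3 = -3)
v(x, Q) = 2 + Q + x (v(x, Q) = (x + Q) + 2 = (Q + x) + 2 = 2 + Q + x)
F(a, l) = -11 + 13*a (F(a, l) = 13*a - 11 = -11 + 13*a)
-81*(F(I(-1), v(-4, -4)) - 12) = -81*((-11 + 13*(-3)) - 12) = -81*((-11 - 39) - 12) = -81*(-50 - 12) = -81*(-62) = 5022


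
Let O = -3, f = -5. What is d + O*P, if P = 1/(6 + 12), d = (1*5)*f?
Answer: -151/6 ≈ -25.167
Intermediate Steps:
d = -25 (d = (1*5)*(-5) = 5*(-5) = -25)
P = 1/18 ≈ 0.055556
d + O*P = -25 - 3*1/18 = -25 - ⅙ = -151/6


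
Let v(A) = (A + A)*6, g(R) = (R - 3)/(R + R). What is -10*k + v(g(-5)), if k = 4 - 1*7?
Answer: 198/5 ≈ 39.600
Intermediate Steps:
g(R) = (-3 + R)/(2*R) (g(R) = (-3 + R)/((2*R)) = (-3 + R)*(1/(2*R)) = (-3 + R)/(2*R))
v(A) = 12*A (v(A) = (2*A)*6 = 12*A)
k = -3 (k = 4 - 7 = -3)
-10*k + v(g(-5)) = -10*(-3) + 12*((1/2)*(-3 - 5)/(-5)) = 30 + 12*((1/2)*(-1/5)*(-8)) = 30 + 12*(4/5) = 30 + 48/5 = 198/5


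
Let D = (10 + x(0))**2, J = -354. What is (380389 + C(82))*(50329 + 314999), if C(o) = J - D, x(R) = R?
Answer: 138800893680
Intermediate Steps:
D = 100 (D = (10 + 0)**2 = 10**2 = 100)
C(o) = -454 (C(o) = -354 - 1*100 = -354 - 100 = -454)
(380389 + C(82))*(50329 + 314999) = (380389 - 454)*(50329 + 314999) = 379935*365328 = 138800893680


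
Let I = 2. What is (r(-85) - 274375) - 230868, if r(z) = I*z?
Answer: -505413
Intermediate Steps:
r(z) = 2*z
(r(-85) - 274375) - 230868 = (2*(-85) - 274375) - 230868 = (-170 - 274375) - 230868 = -274545 - 230868 = -505413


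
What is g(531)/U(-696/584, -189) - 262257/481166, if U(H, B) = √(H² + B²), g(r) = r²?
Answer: -262257/481166 + 6861051*√21151642/21151642 ≈ 1491.3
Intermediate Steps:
U(H, B) = √(B² + H²)
g(531)/U(-696/584, -189) - 262257/481166 = 531²/(√((-189)² + (-696/584)²)) - 262257/481166 = 281961/(√(35721 + (-696*1/584)²)) - 262257*1/481166 = 281961/(√(35721 + (-87/73)²)) - 262257/481166 = 281961/(√(35721 + 7569/5329)) - 262257/481166 = 281961/(√(190364778/5329)) - 262257/481166 = 281961/((3*√21151642/73)) - 262257/481166 = 281961*(73*√21151642/63454926) - 262257/481166 = 6861051*√21151642/21151642 - 262257/481166 = -262257/481166 + 6861051*√21151642/21151642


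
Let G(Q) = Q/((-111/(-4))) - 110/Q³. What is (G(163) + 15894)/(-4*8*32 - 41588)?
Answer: -1910818684408/5121034704801 ≈ -0.37313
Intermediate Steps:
G(Q) = -110/Q³ + 4*Q/111 (G(Q) = Q/((-111*(-¼))) - 110/Q³ = Q/(111/4) - 110/Q³ = Q*(4/111) - 110/Q³ = 4*Q/111 - 110/Q³ = -110/Q³ + 4*Q/111)
(G(163) + 15894)/(-4*8*32 - 41588) = ((-110/163³ + (4/111)*163) + 15894)/(-4*8*32 - 41588) = ((-110*1/4330747 + 652/111) + 15894)/(-32*32 - 41588) = ((-110/4330747 + 652/111) + 15894)/(-1024 - 41588) = (2823634834/480712917 + 15894)/(-42612) = (7643274737632/480712917)*(-1/42612) = -1910818684408/5121034704801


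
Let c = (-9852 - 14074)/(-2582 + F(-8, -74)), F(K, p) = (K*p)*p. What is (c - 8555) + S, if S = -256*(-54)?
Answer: 122226418/23195 ≈ 5269.5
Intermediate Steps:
S = 13824
F(K, p) = K*p²
c = 11963/23195 (c = (-9852 - 14074)/(-2582 - 8*(-74)²) = -23926/(-2582 - 8*5476) = -23926/(-2582 - 43808) = -23926/(-46390) = -23926*(-1/46390) = 11963/23195 ≈ 0.51576)
(c - 8555) + S = (11963/23195 - 8555) + 13824 = -198421262/23195 + 13824 = 122226418/23195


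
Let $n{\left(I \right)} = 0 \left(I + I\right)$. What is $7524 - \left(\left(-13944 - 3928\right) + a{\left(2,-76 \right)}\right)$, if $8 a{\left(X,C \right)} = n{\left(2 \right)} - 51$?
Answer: $\frac{203219}{8} \approx 25402.0$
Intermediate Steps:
$n{\left(I \right)} = 0$ ($n{\left(I \right)} = 0 \cdot 2 I = 0$)
$a{\left(X,C \right)} = - \frac{51}{8}$ ($a{\left(X,C \right)} = \frac{0 - 51}{8} = \frac{1}{8} \left(-51\right) = - \frac{51}{8}$)
$7524 - \left(\left(-13944 - 3928\right) + a{\left(2,-76 \right)}\right) = 7524 - \left(\left(-13944 - 3928\right) - \frac{51}{8}\right) = 7524 - \left(-17872 - \frac{51}{8}\right) = 7524 - - \frac{143027}{8} = 7524 + \frac{143027}{8} = \frac{203219}{8}$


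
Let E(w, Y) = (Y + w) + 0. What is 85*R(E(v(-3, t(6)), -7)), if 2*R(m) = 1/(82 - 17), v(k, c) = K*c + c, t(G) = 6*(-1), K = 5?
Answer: 17/26 ≈ 0.65385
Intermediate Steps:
t(G) = -6
v(k, c) = 6*c (v(k, c) = 5*c + c = 6*c)
E(w, Y) = Y + w
R(m) = 1/130 (R(m) = 1/(2*(82 - 17)) = (1/2)/65 = (1/2)*(1/65) = 1/130)
85*R(E(v(-3, t(6)), -7)) = 85*(1/130) = 17/26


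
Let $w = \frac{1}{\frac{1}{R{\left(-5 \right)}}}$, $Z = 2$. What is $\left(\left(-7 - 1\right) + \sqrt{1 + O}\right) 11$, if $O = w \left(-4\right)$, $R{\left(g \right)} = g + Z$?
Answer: $-88 + 11 \sqrt{13} \approx -48.339$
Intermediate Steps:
$R{\left(g \right)} = 2 + g$ ($R{\left(g \right)} = g + 2 = 2 + g$)
$w = -3$ ($w = \frac{1}{\frac{1}{2 - 5}} = \frac{1}{\frac{1}{-3}} = \frac{1}{- \frac{1}{3}} = -3$)
$O = 12$ ($O = \left(-3\right) \left(-4\right) = 12$)
$\left(\left(-7 - 1\right) + \sqrt{1 + O}\right) 11 = \left(\left(-7 - 1\right) + \sqrt{1 + 12}\right) 11 = \left(-8 + \sqrt{13}\right) 11 = -88 + 11 \sqrt{13}$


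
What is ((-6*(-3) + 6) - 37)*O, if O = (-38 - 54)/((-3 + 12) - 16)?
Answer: -1196/7 ≈ -170.86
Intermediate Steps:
O = 92/7 (O = -92/(9 - 16) = -92/(-7) = -92*(-1/7) = 92/7 ≈ 13.143)
((-6*(-3) + 6) - 37)*O = ((-6*(-3) + 6) - 37)*(92/7) = ((18 + 6) - 37)*(92/7) = (24 - 37)*(92/7) = -13*92/7 = -1196/7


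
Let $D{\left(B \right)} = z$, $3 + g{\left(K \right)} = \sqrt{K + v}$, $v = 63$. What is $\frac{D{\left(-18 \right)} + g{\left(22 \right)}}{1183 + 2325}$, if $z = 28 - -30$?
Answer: $\frac{55}{3508} + \frac{\sqrt{85}}{3508} \approx 0.018307$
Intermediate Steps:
$z = 58$ ($z = 28 + 30 = 58$)
$g{\left(K \right)} = -3 + \sqrt{63 + K}$ ($g{\left(K \right)} = -3 + \sqrt{K + 63} = -3 + \sqrt{63 + K}$)
$D{\left(B \right)} = 58$
$\frac{D{\left(-18 \right)} + g{\left(22 \right)}}{1183 + 2325} = \frac{58 - \left(3 - \sqrt{63 + 22}\right)}{1183 + 2325} = \frac{58 - \left(3 - \sqrt{85}\right)}{3508} = \left(55 + \sqrt{85}\right) \frac{1}{3508} = \frac{55}{3508} + \frac{\sqrt{85}}{3508}$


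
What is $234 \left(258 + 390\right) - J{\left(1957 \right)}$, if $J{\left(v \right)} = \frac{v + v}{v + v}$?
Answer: $151631$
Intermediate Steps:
$J{\left(v \right)} = 1$ ($J{\left(v \right)} = \frac{2 v}{2 v} = 2 v \frac{1}{2 v} = 1$)
$234 \left(258 + 390\right) - J{\left(1957 \right)} = 234 \left(258 + 390\right) - 1 = 234 \cdot 648 - 1 = 151632 - 1 = 151631$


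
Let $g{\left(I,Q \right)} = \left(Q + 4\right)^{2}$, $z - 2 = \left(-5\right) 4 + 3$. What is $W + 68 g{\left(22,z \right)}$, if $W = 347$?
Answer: $8575$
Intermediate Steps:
$z = -15$ ($z = 2 + \left(\left(-5\right) 4 + 3\right) = 2 + \left(-20 + 3\right) = 2 - 17 = -15$)
$g{\left(I,Q \right)} = \left(4 + Q\right)^{2}$
$W + 68 g{\left(22,z \right)} = 347 + 68 \left(4 - 15\right)^{2} = 347 + 68 \left(-11\right)^{2} = 347 + 68 \cdot 121 = 347 + 8228 = 8575$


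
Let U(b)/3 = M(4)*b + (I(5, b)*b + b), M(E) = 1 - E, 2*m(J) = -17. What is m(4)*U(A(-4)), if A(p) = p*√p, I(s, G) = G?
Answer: 1632 - 408*I ≈ 1632.0 - 408.0*I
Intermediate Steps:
m(J) = -17/2 (m(J) = (½)*(-17) = -17/2)
A(p) = p^(3/2)
U(b) = -6*b + 3*b² (U(b) = 3*((1 - 1*4)*b + (b*b + b)) = 3*((1 - 4)*b + (b² + b)) = 3*(-3*b + (b + b²)) = 3*(b² - 2*b) = -6*b + 3*b²)
m(4)*U(A(-4)) = -51*(-4)^(3/2)*(-2 + (-4)^(3/2))/2 = -51*(-8*I)*(-2 - 8*I)/2 = -(-204)*I*(-2 - 8*I) = 204*I*(-2 - 8*I)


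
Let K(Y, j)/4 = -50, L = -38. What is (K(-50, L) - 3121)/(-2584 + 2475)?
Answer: 3321/109 ≈ 30.468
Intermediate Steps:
K(Y, j) = -200 (K(Y, j) = 4*(-50) = -200)
(K(-50, L) - 3121)/(-2584 + 2475) = (-200 - 3121)/(-2584 + 2475) = -3321/(-109) = -3321*(-1/109) = 3321/109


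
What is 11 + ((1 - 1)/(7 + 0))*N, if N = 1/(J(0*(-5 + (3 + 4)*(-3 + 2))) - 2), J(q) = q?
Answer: 11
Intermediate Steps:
N = -½ (N = 1/(0*(-5 + (3 + 4)*(-3 + 2)) - 2) = 1/(0*(-5 + 7*(-1)) - 2) = 1/(0*(-5 - 7) - 2) = 1/(0*(-12) - 2) = 1/(0 - 2) = 1/(-2) = -½ ≈ -0.50000)
11 + ((1 - 1)/(7 + 0))*N = 11 + ((1 - 1)/(7 + 0))*(-½) = 11 + (0/7)*(-½) = 11 + (0*(⅐))*(-½) = 11 + 0*(-½) = 11 + 0 = 11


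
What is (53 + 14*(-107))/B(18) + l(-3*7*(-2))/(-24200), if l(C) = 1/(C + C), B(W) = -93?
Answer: 326377323/21005600 ≈ 15.538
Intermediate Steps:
l(C) = 1/(2*C)
(53 + 14*(-107))/B(18) + l(-3*7*(-2))/(-24200) = (53 + 14*(-107))/(-93) + (1/(2*((-3*7*(-2)))))/(-24200) = (53 - 1498)*(-1/93) + (1/(2*((-21*(-2)))))*(-1/24200) = -1445*(-1/93) + ((1/2)/42)*(-1/24200) = 1445/93 + ((1/2)*(1/42))*(-1/24200) = 1445/93 + (1/84)*(-1/24200) = 1445/93 - 1/2032800 = 326377323/21005600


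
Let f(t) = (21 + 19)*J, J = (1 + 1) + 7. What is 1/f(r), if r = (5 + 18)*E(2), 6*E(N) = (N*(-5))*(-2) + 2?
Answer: 1/360 ≈ 0.0027778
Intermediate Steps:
E(N) = 1/3 + 5*N/3 (E(N) = ((N*(-5))*(-2) + 2)/6 = (-5*N*(-2) + 2)/6 = (10*N + 2)/6 = (2 + 10*N)/6 = 1/3 + 5*N/3)
J = 9 (J = 2 + 7 = 9)
r = 253/3 (r = (5 + 18)*(1/3 + (5/3)*2) = 23*(1/3 + 10/3) = 23*(11/3) = 253/3 ≈ 84.333)
f(t) = 360 (f(t) = (21 + 19)*9 = 40*9 = 360)
1/f(r) = 1/360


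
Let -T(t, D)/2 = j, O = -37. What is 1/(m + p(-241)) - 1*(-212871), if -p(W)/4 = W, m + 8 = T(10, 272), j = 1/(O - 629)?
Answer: 67767270312/318349 ≈ 2.1287e+5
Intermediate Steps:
j = -1/666 (j = 1/(-37 - 629) = 1/(-666) = -1/666 ≈ -0.0015015)
T(t, D) = 1/333 (T(t, D) = -2*(-1/666) = 1/333)
m = -2663/333 (m = -8 + 1/333 = -2663/333 ≈ -7.9970)
p(W) = -4*W
1/(m + p(-241)) - 1*(-212871) = 1/(-2663/333 - 4*(-241)) - 1*(-212871) = 1/(-2663/333 + 964) + 212871 = 1/(318349/333) + 212871 = 333/318349 + 212871 = 67767270312/318349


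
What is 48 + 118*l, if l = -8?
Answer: -896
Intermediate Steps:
48 + 118*l = 48 + 118*(-8) = 48 - 944 = -896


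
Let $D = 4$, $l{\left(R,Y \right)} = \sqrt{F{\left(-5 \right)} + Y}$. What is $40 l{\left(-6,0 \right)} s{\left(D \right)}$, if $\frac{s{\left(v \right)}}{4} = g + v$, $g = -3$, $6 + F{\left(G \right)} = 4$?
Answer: $160 i \sqrt{2} \approx 226.27 i$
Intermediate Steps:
$F{\left(G \right)} = -2$ ($F{\left(G \right)} = -6 + 4 = -2$)
$l{\left(R,Y \right)} = \sqrt{-2 + Y}$
$s{\left(v \right)} = -12 + 4 v$ ($s{\left(v \right)} = 4 \left(-3 + v\right) = -12 + 4 v$)
$40 l{\left(-6,0 \right)} s{\left(D \right)} = 40 \sqrt{-2 + 0} \left(-12 + 4 \cdot 4\right) = 40 \sqrt{-2} \left(-12 + 16\right) = 40 i \sqrt{2} \cdot 4 = 160 i \sqrt{2}$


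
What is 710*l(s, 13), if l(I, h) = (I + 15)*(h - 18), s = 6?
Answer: -74550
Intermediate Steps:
l(I, h) = (-18 + h)*(15 + I) (l(I, h) = (15 + I)*(-18 + h) = (-18 + h)*(15 + I))
710*l(s, 13) = 710*(-270 - 18*6 + 15*13 + 6*13) = 710*(-270 - 108 + 195 + 78) = 710*(-105) = -74550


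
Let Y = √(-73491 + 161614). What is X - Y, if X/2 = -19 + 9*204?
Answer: 3634 - √88123 ≈ 3337.1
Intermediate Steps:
Y = √88123 ≈ 296.85
X = 3634 (X = 2*(-19 + 9*204) = 2*(-19 + 1836) = 2*1817 = 3634)
X - Y = 3634 - √88123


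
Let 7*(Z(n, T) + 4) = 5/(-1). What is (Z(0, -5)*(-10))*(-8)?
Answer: -2640/7 ≈ -377.14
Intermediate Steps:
Z(n, T) = -33/7 (Z(n, T) = -4 + (5/(-1))/7 = -4 + (5*(-1))/7 = -4 + (⅐)*(-5) = -4 - 5/7 = -33/7)
(Z(0, -5)*(-10))*(-8) = -33/7*(-10)*(-8) = (330/7)*(-8) = -2640/7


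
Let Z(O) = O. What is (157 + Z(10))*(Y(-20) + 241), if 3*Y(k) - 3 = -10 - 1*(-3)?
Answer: 120073/3 ≈ 40024.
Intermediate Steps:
Y(k) = -4/3 (Y(k) = 1 + (-10 - 1*(-3))/3 = 1 + (-10 + 3)/3 = 1 + (1/3)*(-7) = 1 - 7/3 = -4/3)
(157 + Z(10))*(Y(-20) + 241) = (157 + 10)*(-4/3 + 241) = 167*(719/3) = 120073/3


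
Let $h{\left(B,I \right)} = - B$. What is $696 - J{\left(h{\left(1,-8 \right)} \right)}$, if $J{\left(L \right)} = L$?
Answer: $697$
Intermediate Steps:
$696 - J{\left(h{\left(1,-8 \right)} \right)} = 696 - \left(-1\right) 1 = 696 - -1 = 696 + 1 = 697$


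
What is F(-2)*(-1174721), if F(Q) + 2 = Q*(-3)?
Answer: -4698884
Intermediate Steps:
F(Q) = -2 - 3*Q (F(Q) = -2 + Q*(-3) = -2 - 3*Q)
F(-2)*(-1174721) = (-2 - 3*(-2))*(-1174721) = (-2 + 6)*(-1174721) = 4*(-1174721) = -4698884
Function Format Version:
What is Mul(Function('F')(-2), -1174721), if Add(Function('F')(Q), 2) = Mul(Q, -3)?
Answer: -4698884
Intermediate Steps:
Function('F')(Q) = Add(-2, Mul(-3, Q)) (Function('F')(Q) = Add(-2, Mul(Q, -3)) = Add(-2, Mul(-3, Q)))
Mul(Function('F')(-2), -1174721) = Mul(Add(-2, Mul(-3, -2)), -1174721) = Mul(Add(-2, 6), -1174721) = Mul(4, -1174721) = -4698884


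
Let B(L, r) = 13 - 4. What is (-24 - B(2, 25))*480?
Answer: -15840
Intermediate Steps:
B(L, r) = 9
(-24 - B(2, 25))*480 = (-24 - 1*9)*480 = (-24 - 9)*480 = -33*480 = -15840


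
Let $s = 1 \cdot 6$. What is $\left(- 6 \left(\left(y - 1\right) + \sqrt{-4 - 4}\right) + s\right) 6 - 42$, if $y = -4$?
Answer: $174 - 72 i \sqrt{2} \approx 174.0 - 101.82 i$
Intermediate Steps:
$s = 6$
$\left(- 6 \left(\left(y - 1\right) + \sqrt{-4 - 4}\right) + s\right) 6 - 42 = \left(- 6 \left(\left(-4 - 1\right) + \sqrt{-4 - 4}\right) + 6\right) 6 - 42 = \left(- 6 \left(-5 + \sqrt{-8}\right) + 6\right) 6 - 42 = \left(- 6 \left(-5 + 2 i \sqrt{2}\right) + 6\right) 6 - 42 = \left(\left(30 - 12 i \sqrt{2}\right) + 6\right) 6 - 42 = \left(36 - 12 i \sqrt{2}\right) 6 - 42 = \left(216 - 72 i \sqrt{2}\right) - 42 = 174 - 72 i \sqrt{2}$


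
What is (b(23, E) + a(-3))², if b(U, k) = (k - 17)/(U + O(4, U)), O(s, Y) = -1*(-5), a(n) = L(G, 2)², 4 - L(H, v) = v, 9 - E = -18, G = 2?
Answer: 3721/196 ≈ 18.985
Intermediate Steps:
E = 27 (E = 9 - 1*(-18) = 9 + 18 = 27)
L(H, v) = 4 - v
a(n) = 4 (a(n) = (4 - 1*2)² = (4 - 2)² = 2² = 4)
O(s, Y) = 5
b(U, k) = (-17 + k)/(5 + U) (b(U, k) = (k - 17)/(U + 5) = (-17 + k)/(5 + U))
(b(23, E) + a(-3))² = ((-17 + 27)/(5 + 23) + 4)² = (10/28 + 4)² = ((1/28)*10 + 4)² = (5/14 + 4)² = (61/14)² = 3721/196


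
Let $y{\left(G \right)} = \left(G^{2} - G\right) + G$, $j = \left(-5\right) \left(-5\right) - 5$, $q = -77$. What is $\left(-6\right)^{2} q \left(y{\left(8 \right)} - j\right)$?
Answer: $-121968$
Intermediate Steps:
$j = 20$ ($j = 25 - 5 = 20$)
$y{\left(G \right)} = G^{2}$
$\left(-6\right)^{2} q \left(y{\left(8 \right)} - j\right) = \left(-6\right)^{2} \left(-77\right) \left(8^{2} - 20\right) = 36 \left(-77\right) \left(64 - 20\right) = \left(-2772\right) 44 = -121968$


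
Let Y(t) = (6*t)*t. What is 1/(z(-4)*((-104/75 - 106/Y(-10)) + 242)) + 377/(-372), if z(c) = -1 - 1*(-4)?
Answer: -27156187/26832732 ≈ -1.0121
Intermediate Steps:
Y(t) = 6*t²
z(c) = 3 (z(c) = -1 + 4 = 3)
1/(z(-4)*((-104/75 - 106/Y(-10)) + 242)) + 377/(-372) = 1/(3*((-104/75 - 106/(6*(-10)²)) + 242)) + 377/(-372) = 1/(3*((-104*1/75 - 106/(6*100)) + 242)) + 377*(-1/372) = 1/(3*((-104/75 - 106/600) + 242)) - 377/372 = 1/(3*((-104/75 - 106*1/600) + 242)) - 377/372 = 1/(3*((-104/75 - 53/300) + 242)) - 377/372 = 1/(3*(-469/300 + 242)) - 377/372 = 1/(3*(72131/300)) - 377/372 = (⅓)*(300/72131) - 377/372 = 100/72131 - 377/372 = -27156187/26832732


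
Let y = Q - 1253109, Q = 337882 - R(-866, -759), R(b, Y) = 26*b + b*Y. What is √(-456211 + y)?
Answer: 2*I*√501554 ≈ 1416.4*I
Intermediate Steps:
R(b, Y) = 26*b + Y*b
Q = -296896 (Q = 337882 - (-866)*(26 - 759) = 337882 - (-866)*(-733) = 337882 - 1*634778 = 337882 - 634778 = -296896)
y = -1550005 (y = -296896 - 1253109 = -1550005)
√(-456211 + y) = √(-456211 - 1550005) = √(-2006216) = 2*I*√501554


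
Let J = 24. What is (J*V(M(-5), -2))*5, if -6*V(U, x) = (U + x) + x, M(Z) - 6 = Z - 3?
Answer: 120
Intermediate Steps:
M(Z) = 3 + Z (M(Z) = 6 + (Z - 3) = 6 + (-3 + Z) = 3 + Z)
V(U, x) = -x/3 - U/6 (V(U, x) = -((U + x) + x)/6 = -(U + 2*x)/6 = -x/3 - U/6)
(J*V(M(-5), -2))*5 = (24*(-⅓*(-2) - (3 - 5)/6))*5 = (24*(⅔ - ⅙*(-2)))*5 = (24*(⅔ + ⅓))*5 = (24*1)*5 = 24*5 = 120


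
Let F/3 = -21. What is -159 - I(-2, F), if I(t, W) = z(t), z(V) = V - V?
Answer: -159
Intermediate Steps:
F = -63 (F = 3*(-21) = -63)
z(V) = 0
I(t, W) = 0
-159 - I(-2, F) = -159 - 1*0 = -159 + 0 = -159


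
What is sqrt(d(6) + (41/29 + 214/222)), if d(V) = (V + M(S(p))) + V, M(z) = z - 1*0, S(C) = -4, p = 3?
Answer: sqrt(107533914)/3219 ≈ 3.2215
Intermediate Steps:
M(z) = z (M(z) = z + 0 = z)
d(V) = -4 + 2*V (d(V) = (V - 4) + V = (-4 + V) + V = -4 + 2*V)
sqrt(d(6) + (41/29 + 214/222)) = sqrt((-4 + 2*6) + (41/29 + 214/222)) = sqrt((-4 + 12) + (41*(1/29) + 214*(1/222))) = sqrt(8 + (41/29 + 107/111)) = sqrt(8 + 7654/3219) = sqrt(33406/3219) = sqrt(107533914)/3219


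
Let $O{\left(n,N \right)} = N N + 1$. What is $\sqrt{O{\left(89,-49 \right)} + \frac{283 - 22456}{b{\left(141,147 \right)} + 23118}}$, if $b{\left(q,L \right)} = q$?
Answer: $\frac{\sqrt{144324537195}}{7753} \approx 49.0$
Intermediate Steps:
$O{\left(n,N \right)} = 1 + N^{2}$ ($O{\left(n,N \right)} = N^{2} + 1 = 1 + N^{2}$)
$\sqrt{O{\left(89,-49 \right)} + \frac{283 - 22456}{b{\left(141,147 \right)} + 23118}} = \sqrt{\left(1 + \left(-49\right)^{2}\right) + \frac{283 - 22456}{141 + 23118}} = \sqrt{\left(1 + 2401\right) - \frac{22173}{23259}} = \sqrt{2402 - \frac{7391}{7753}} = \sqrt{\frac{18615315}{7753}} = \frac{\sqrt{144324537195}}{7753}$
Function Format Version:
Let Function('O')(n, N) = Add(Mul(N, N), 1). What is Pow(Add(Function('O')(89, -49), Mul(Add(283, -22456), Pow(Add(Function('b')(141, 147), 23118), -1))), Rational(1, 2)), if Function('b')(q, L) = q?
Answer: Mul(Rational(1, 7753), Pow(144324537195, Rational(1, 2))) ≈ 49.000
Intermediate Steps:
Function('O')(n, N) = Add(1, Pow(N, 2)) (Function('O')(n, N) = Add(Pow(N, 2), 1) = Add(1, Pow(N, 2)))
Pow(Add(Function('O')(89, -49), Mul(Add(283, -22456), Pow(Add(Function('b')(141, 147), 23118), -1))), Rational(1, 2)) = Pow(Add(Add(1, Pow(-49, 2)), Mul(Add(283, -22456), Pow(Add(141, 23118), -1))), Rational(1, 2)) = Pow(Add(Add(1, 2401), Mul(-22173, Pow(23259, -1))), Rational(1, 2)) = Pow(Add(2402, Mul(-22173, Rational(1, 23259))), Rational(1, 2)) = Pow(Add(2402, Rational(-7391, 7753)), Rational(1, 2)) = Pow(Rational(18615315, 7753), Rational(1, 2)) = Mul(Rational(1, 7753), Pow(144324537195, Rational(1, 2)))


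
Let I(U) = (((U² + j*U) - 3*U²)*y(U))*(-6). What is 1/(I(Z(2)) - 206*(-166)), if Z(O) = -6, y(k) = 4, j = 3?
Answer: 1/36356 ≈ 2.7506e-5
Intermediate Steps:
I(U) = -72*U + 48*U² (I(U) = (((U² + 3*U) - 3*U²)*4)*(-6) = ((-2*U² + 3*U)*4)*(-6) = (-8*U² + 12*U)*(-6) = -72*U + 48*U²)
1/(I(Z(2)) - 206*(-166)) = 1/(24*(-6)*(-3 + 2*(-6)) - 206*(-166)) = 1/(24*(-6)*(-3 - 12) + 34196) = 1/(24*(-6)*(-15) + 34196) = 1/(2160 + 34196) = 1/36356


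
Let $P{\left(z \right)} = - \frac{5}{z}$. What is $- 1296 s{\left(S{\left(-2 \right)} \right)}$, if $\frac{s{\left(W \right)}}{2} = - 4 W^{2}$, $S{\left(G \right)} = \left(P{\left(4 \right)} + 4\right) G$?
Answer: $313632$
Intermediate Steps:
$S{\left(G \right)} = \frac{11 G}{4}$ ($S{\left(G \right)} = \left(- \frac{5}{4} + 4\right) G = \frac{11 G}{4}$)
$s{\left(W \right)} = - 8 W^{2}$ ($s{\left(W \right)} = 2 \left(- 4 W^{2}\right) = - 8 W^{2}$)
$- 1296 s{\left(S{\left(-2 \right)} \right)} = - 1296 \left(- 8 \left(\frac{11}{4} \left(-2\right)\right)^{2}\right) = - 1296 \left(- 8 \left(- \frac{11}{2}\right)^{2}\right) = - 1296 \left(\left(-8\right) \frac{121}{4}\right) = \left(-1296\right) \left(-242\right) = 313632$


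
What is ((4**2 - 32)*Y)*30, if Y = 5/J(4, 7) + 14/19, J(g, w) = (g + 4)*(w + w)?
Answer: -49890/133 ≈ -375.11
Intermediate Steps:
J(g, w) = 2*w*(4 + g) (J(g, w) = (4 + g)*(2*w) = 2*w*(4 + g))
Y = 1663/2128 (Y = 5/((2*7*(4 + 4))) + 14/19 = 5/((2*7*8)) + 14*(1/19) = 5/112 + 14/19 = 1663/2128 ≈ 0.78148)
((4**2 - 32)*Y)*30 = ((4**2 - 32)*(1663/2128))*30 = ((16 - 32)*(1663/2128))*30 = -16*1663/2128*30 = -1663/133*30 = -49890/133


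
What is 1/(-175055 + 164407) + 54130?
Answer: 576376239/10648 ≈ 54130.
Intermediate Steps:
1/(-175055 + 164407) + 54130 = 1/(-10648) + 54130 = -1/10648 + 54130 = 576376239/10648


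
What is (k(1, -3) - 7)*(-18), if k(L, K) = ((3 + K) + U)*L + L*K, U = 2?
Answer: 144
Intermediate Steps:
k(L, K) = K*L + L*(5 + K) (k(L, K) = ((3 + K) + 2)*L + L*K = (5 + K)*L + K*L = L*(5 + K) + K*L = K*L + L*(5 + K))
(k(1, -3) - 7)*(-18) = (1*(5 + 2*(-3)) - 7)*(-18) = (1*(5 - 6) - 7)*(-18) = (1*(-1) - 7)*(-18) = (-1 - 7)*(-18) = -8*(-18) = 144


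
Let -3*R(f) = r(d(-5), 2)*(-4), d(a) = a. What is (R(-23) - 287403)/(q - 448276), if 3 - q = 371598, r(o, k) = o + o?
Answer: 862249/2459613 ≈ 0.35056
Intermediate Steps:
r(o, k) = 2*o
q = -371595 (q = 3 - 1*371598 = 3 - 371598 = -371595)
R(f) = -40/3 (R(f) = -2*(-5)*(-4)/3 = -(-10)*(-4)/3 = -⅓*40 = -40/3)
(R(-23) - 287403)/(q - 448276) = (-40/3 - 287403)/(-371595 - 448276) = -862249/3/(-819871) = -862249/3*(-1/819871) = 862249/2459613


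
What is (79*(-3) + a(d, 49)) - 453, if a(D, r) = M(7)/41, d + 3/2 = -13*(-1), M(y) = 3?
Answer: -28287/41 ≈ -689.93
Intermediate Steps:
d = 23/2 (d = -3/2 - 13*(-1) = -3/2 + 13 = 23/2 ≈ 11.500)
a(D, r) = 3/41
(79*(-3) + a(d, 49)) - 453 = (79*(-3) + 3/41) - 453 = (-237 + 3/41) - 453 = -9714/41 - 453 = -28287/41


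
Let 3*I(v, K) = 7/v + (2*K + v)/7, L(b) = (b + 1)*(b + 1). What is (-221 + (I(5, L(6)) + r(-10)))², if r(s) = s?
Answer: 62362609/1225 ≈ 50908.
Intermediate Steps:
L(b) = (1 + b)² (L(b) = (1 + b)*(1 + b) = (1 + b)²)
I(v, K) = v/21 + 2*K/21 + 7/(3*v) (I(v, K) = (7/v + (2*K + v)/7)/3 = (7/v + (v + 2*K)*(⅐))/3 = (7/v + (v/7 + 2*K/7))/3 = (7/v + v/7 + 2*K/7)/3 = v/21 + 2*K/21 + 7/(3*v))
(-221 + (I(5, L(6)) + r(-10)))² = (-221 + ((1/21)*(49 + 5*(5 + 2*(1 + 6)²))/5 - 10))² = (-221 + ((1/21)*(⅕)*(49 + 5*(5 + 2*7²)) - 10))² = (-221 + ((1/21)*(⅕)*(49 + 5*(5 + 2*49)) - 10))² = (-221 + ((1/21)*(⅕)*(49 + 5*(5 + 98)) - 10))² = (-221 + ((1/21)*(⅕)*(49 + 5*103) - 10))² = (-221 + ((1/21)*(⅕)*(49 + 515) - 10))² = (-221 + ((1/21)*(⅕)*564 - 10))² = (-221 + (188/35 - 10))² = (-221 - 162/35)² = (-7897/35)² = 62362609/1225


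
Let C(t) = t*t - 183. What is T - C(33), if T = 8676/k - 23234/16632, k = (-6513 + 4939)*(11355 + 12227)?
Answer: -70022446001425/77168463372 ≈ -907.40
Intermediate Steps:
k = -37118068 (k = -1574*23582 = -37118068)
C(t) = -183 + t**2 (C(t) = t**2 - 183 = -183 + t**2)
T = -107818186393/77168463372 (T = 8676/(-37118068) - 23234/16632 = 8676*(-1/37118068) - 23234*1/16632 = -2169/9279517 - 11617/8316 = -107818186393/77168463372 ≈ -1.3972)
T - C(33) = -107818186393/77168463372 - (-183 + 33**2) = -107818186393/77168463372 - (-183 + 1089) = -107818186393/77168463372 - 1*906 = -107818186393/77168463372 - 906 = -70022446001425/77168463372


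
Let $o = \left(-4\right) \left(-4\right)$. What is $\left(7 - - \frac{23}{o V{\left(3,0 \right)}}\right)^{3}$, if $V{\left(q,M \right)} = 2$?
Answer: $\frac{15069223}{32768} \approx 459.88$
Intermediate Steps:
$o = 16$
$\left(7 - - \frac{23}{o V{\left(3,0 \right)}}\right)^{3} = \left(7 - - \frac{23}{16 \cdot 2}\right)^{3} = \left(7 - - \frac{23}{32}\right)^{3} = \left(7 + \frac{23}{32}\right)^{3} = \left(\frac{247}{32}\right)^{3} = \frac{15069223}{32768}$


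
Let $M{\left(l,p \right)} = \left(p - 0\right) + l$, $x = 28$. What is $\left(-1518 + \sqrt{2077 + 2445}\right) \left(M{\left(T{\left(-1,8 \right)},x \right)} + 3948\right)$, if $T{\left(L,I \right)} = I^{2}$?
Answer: $-6132720 + 4040 \sqrt{4522} \approx -5.861 \cdot 10^{6}$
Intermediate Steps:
$M{\left(l,p \right)} = l + p$ ($M{\left(l,p \right)} = \left(p + 0\right) + l = p + l = l + p$)
$\left(-1518 + \sqrt{2077 + 2445}\right) \left(M{\left(T{\left(-1,8 \right)},x \right)} + 3948\right) = \left(-1518 + \sqrt{2077 + 2445}\right) \left(\left(8^{2} + 28\right) + 3948\right) = \left(-1518 + \sqrt{4522}\right) \left(\left(64 + 28\right) + 3948\right) = \left(-1518 + \sqrt{4522}\right) \left(92 + 3948\right) = \left(-1518 + \sqrt{4522}\right) 4040 = -6132720 + 4040 \sqrt{4522}$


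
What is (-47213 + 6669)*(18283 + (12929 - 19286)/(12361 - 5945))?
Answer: -297231538114/401 ≈ -7.4123e+8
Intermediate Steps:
(-47213 + 6669)*(18283 + (12929 - 19286)/(12361 - 5945)) = -40544*(18283 - 6357/6416) = -40544*117297371/6416 = -297231538114/401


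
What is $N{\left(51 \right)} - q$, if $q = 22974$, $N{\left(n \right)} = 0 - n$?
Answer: $-23025$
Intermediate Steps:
$N{\left(n \right)} = - n$
$N{\left(51 \right)} - q = \left(-1\right) 51 - 22974 = -51 - 22974 = -23025$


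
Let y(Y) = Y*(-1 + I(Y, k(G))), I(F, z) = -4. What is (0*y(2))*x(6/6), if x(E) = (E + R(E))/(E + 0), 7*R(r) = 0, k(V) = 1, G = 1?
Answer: 0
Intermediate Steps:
R(r) = 0 (R(r) = (1/7)*0 = 0)
y(Y) = -5*Y (y(Y) = Y*(-1 - 4) = Y*(-5) = -5*Y)
x(E) = 1 (x(E) = (E + 0)/(E + 0) = E/E = 1)
(0*y(2))*x(6/6) = (0*(-5*2))*1 = (0*(-10))*1 = 0*1 = 0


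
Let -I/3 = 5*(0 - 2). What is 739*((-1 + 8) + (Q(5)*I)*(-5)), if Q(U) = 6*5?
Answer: -3320327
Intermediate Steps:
I = 30 (I = -15*(0 - 2) = -15*(-2) = -3*(-10) = 30)
Q(U) = 30
739*((-1 + 8) + (Q(5)*I)*(-5)) = 739*((-1 + 8) + (30*30)*(-5)) = 739*(7 + 900*(-5)) = 739*(7 - 4500) = 739*(-4493) = -3320327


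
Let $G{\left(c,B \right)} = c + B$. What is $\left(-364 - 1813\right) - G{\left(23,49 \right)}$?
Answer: $-2249$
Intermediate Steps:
$G{\left(c,B \right)} = B + c$
$\left(-364 - 1813\right) - G{\left(23,49 \right)} = \left(-364 - 1813\right) - \left(49 + 23\right) = \left(-364 - 1813\right) - 72 = -2177 - 72 = -2249$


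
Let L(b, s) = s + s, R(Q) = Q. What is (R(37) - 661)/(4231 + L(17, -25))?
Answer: -624/4181 ≈ -0.14925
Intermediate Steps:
L(b, s) = 2*s
(R(37) - 661)/(4231 + L(17, -25)) = (37 - 661)/(4231 + 2*(-25)) = -624/(4231 - 50) = -624/4181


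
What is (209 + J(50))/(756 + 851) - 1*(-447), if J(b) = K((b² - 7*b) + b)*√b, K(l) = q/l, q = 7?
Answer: 718538/1607 + 7*√2/707080 ≈ 447.13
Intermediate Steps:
K(l) = 7/l
J(b) = 7*√b/(b² - 6*b) (J(b) = (7/((b² - 7*b) + b))*√b = (7/(b² - 6*b))*√b = 7*√b/(b² - 6*b))
(209 + J(50))/(756 + 851) - 1*(-447) = (209 + 7/(√50*(-6 + 50)))/(756 + 851) - 1*(-447) = (209 + 7*(√2/10)/44)/1607 + 447 = (209 + 7*(√2/10)*(1/44))*(1/1607) + 447 = (209 + 7*√2/440)*(1/1607) + 447 = (209/1607 + 7*√2/707080) + 447 = 718538/1607 + 7*√2/707080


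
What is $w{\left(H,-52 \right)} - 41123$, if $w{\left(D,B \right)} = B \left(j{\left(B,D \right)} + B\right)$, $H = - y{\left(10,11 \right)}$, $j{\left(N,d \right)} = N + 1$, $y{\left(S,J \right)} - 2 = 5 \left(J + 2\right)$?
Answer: $-35767$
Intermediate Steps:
$y{\left(S,J \right)} = 12 + 5 J$ ($y{\left(S,J \right)} = 2 + 5 \left(J + 2\right) = 2 + 5 \left(2 + J\right) = 2 + \left(10 + 5 J\right) = 12 + 5 J$)
$j{\left(N,d \right)} = 1 + N$
$H = -67$ ($H = - (12 + 5 \cdot 11) = - (12 + 55) = \left(-1\right) 67 = -67$)
$w{\left(D,B \right)} = B \left(1 + 2 B\right)$ ($w{\left(D,B \right)} = B \left(\left(1 + B\right) + B\right) = B \left(1 + 2 B\right)$)
$w{\left(H,-52 \right)} - 41123 = - 52 \left(1 + 2 \left(-52\right)\right) - 41123 = - 52 \left(1 - 104\right) - 41123 = \left(-52\right) \left(-103\right) - 41123 = 5356 - 41123 = -35767$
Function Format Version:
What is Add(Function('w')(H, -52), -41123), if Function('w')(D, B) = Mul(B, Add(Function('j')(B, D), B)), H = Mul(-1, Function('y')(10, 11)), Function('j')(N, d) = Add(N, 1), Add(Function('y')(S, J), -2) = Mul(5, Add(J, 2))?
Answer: -35767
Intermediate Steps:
Function('y')(S, J) = Add(12, Mul(5, J)) (Function('y')(S, J) = Add(2, Mul(5, Add(J, 2))) = Add(2, Mul(5, Add(2, J))) = Add(2, Add(10, Mul(5, J))) = Add(12, Mul(5, J)))
Function('j')(N, d) = Add(1, N)
H = -67 (H = Mul(-1, Add(12, Mul(5, 11))) = Mul(-1, Add(12, 55)) = Mul(-1, 67) = -67)
Function('w')(D, B) = Mul(B, Add(1, Mul(2, B))) (Function('w')(D, B) = Mul(B, Add(Add(1, B), B)) = Mul(B, Add(1, Mul(2, B))))
Add(Function('w')(H, -52), -41123) = Add(Mul(-52, Add(1, Mul(2, -52))), -41123) = Add(Mul(-52, Add(1, -104)), -41123) = Add(Mul(-52, -103), -41123) = Add(5356, -41123) = -35767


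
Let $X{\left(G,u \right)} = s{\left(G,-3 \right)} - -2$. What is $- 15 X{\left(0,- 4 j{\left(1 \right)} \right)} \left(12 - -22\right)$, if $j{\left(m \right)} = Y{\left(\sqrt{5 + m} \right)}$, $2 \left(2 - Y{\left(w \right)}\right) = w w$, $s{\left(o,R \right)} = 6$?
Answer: $-4080$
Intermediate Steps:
$Y{\left(w \right)} = 2 - \frac{w^{2}}{2}$ ($Y{\left(w \right)} = 2 - \frac{w w}{2} = 2 - \frac{w^{2}}{2}$)
$j{\left(m \right)} = - \frac{1}{2} - \frac{m}{2}$ ($j{\left(m \right)} = 2 - \frac{\left(\sqrt{5 + m}\right)^{2}}{2} = 2 - \frac{5 + m}{2} = 2 - \left(\frac{5}{2} + \frac{m}{2}\right) = - \frac{1}{2} - \frac{m}{2}$)
$X{\left(G,u \right)} = 8$ ($X{\left(G,u \right)} = 6 - -2 = 6 + 2 = 8$)
$- 15 X{\left(0,- 4 j{\left(1 \right)} \right)} \left(12 - -22\right) = \left(-15\right) 8 \left(12 - -22\right) = - 120 \left(12 + 22\right) = \left(-120\right) 34 = -4080$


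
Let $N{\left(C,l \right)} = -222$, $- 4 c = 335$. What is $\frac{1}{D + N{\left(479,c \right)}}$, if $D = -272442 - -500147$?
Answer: $\frac{1}{227483} \approx 4.3959 \cdot 10^{-6}$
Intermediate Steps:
$c = - \frac{335}{4}$ ($c = \left(- \frac{1}{4}\right) 335 = - \frac{335}{4} \approx -83.75$)
$D = 227705$ ($D = -272442 + 500147 = 227705$)
$\frac{1}{D + N{\left(479,c \right)}} = \frac{1}{227705 - 222} = \frac{1}{227483}$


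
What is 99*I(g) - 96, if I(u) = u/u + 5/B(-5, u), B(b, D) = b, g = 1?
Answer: -96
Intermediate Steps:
I(u) = 0 (I(u) = u/u + 5/(-5) = 1 + 5*(-1/5) = 1 - 1 = 0)
99*I(g) - 96 = 99*0 - 96 = 0 - 96 = -96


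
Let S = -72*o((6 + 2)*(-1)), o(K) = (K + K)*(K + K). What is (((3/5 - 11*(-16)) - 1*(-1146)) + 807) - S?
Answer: 102808/5 ≈ 20562.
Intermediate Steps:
o(K) = 4*K² (o(K) = (2*K)*(2*K) = 4*K²)
S = -18432 (S = -288*((6 + 2)*(-1))² = -288*(8*(-1))² = -288*(-8)² = -288*64 = -72*256 = -18432)
(((3/5 - 11*(-16)) - 1*(-1146)) + 807) - S = (((3/5 - 11*(-16)) - 1*(-1146)) + 807) - 1*(-18432) = (((3*(⅕) + 176) + 1146) + 807) + 18432 = (((⅗ + 176) + 1146) + 807) + 18432 = ((883/5 + 1146) + 807) + 18432 = (6613/5 + 807) + 18432 = 10648/5 + 18432 = 102808/5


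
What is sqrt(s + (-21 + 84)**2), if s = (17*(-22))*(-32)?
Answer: sqrt(15937) ≈ 126.24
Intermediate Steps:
s = 11968 (s = -374*(-32) = 11968)
sqrt(s + (-21 + 84)**2) = sqrt(11968 + (-21 + 84)**2) = sqrt(11968 + 63**2) = sqrt(11968 + 3969) = sqrt(15937)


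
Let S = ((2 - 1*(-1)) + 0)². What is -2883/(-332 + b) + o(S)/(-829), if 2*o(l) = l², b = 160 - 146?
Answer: 396188/43937 ≈ 9.0172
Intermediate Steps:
b = 14
S = 9 (S = ((2 + 1) + 0)² = (3 + 0)² = 3² = 9)
o(l) = l²/2
-2883/(-332 + b) + o(S)/(-829) = -2883/(-332 + 14) + ((½)*9²)/(-829) = -2883/(-318) + ((½)*81)*(-1/829) = -2883*(-1/318) + (81/2)*(-1/829) = 961/106 - 81/1658 = 396188/43937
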